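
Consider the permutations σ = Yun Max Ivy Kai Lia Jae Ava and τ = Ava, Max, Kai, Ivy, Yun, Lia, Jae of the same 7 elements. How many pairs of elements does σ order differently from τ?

10 discordant pairs

Assign each item its position (1..7) in the first ordering, then rewrite the second ordering as that position sequence:
positions: Yun→1, Max→2, Ivy→3, Kai→4, Lia→5, Jae→6, Ava→7
second ordering as positions: [7, 2, 4, 3, 1, 5, 6]
Discordant pairs = inversions in this position sequence.
7: 2, 4, 3, 1, 5, 6 → 6
2: 1 → 1
4: 3, 1 → 2
3: 1 → 1
1: 0
5: 0
6: 0
Total: 6 + 1 + 2 + 1 + 0 + 0 + 0 = 10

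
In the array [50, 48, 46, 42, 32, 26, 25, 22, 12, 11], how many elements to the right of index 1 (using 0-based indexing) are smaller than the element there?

The element at index 1 is 48.
Elements after it: 46, 42, 32, 26, 25, 22, 12, 11
Those smaller than 48: 46, 42, 32, 26, 25, 22, 12, 11

8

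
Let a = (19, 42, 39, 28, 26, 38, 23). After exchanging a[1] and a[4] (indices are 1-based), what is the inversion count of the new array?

Positions 1 and 4 hold 19 and 28; after swapping, the array is [28, 42, 39, 19, 26, 38, 23].
Sweep left to right; for each value list the smaller values that follow it:
28 → 19, 26, 23 → 3
42 → 39, 19, 26, 38, 23 → 5
39 → 19, 26, 38, 23 → 4
19 → none → 0
26 → 23 → 1
38 → 23 → 1
23 → none → 0
Sum: 3 + 5 + 4 + 0 + 1 + 1 + 0 = 14

14 inversions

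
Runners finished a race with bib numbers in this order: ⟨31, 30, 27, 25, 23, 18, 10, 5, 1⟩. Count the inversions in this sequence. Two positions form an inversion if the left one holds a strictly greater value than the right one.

Count, for each position, how many later elements it exceeds:
31 → 30, 27, 25, 23, 18, 10, 5, 1 → 8
30 → 27, 25, 23, 18, 10, 5, 1 → 7
27 → 25, 23, 18, 10, 5, 1 → 6
25 → 23, 18, 10, 5, 1 → 5
23 → 18, 10, 5, 1 → 4
18 → 10, 5, 1 → 3
10 → 5, 1 → 2
5 → 1 → 1
1 → none → 0
Sum: 8 + 7 + 6 + 5 + 4 + 3 + 2 + 1 + 0 = 36

There are 36 inversions.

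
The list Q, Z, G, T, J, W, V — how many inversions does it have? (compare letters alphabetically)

Listing every pair i<j with a[i]>a[j] (using 0-based positions):
(0,2): Q > G
(0,4): Q > J
(1,2): Z > G
(1,3): Z > T
(1,4): Z > J
(1,5): Z > W
(1,6): Z > V
(3,4): T > J
(5,6): W > V
That's 9 pairs.

There are 9 out-of-order pairs.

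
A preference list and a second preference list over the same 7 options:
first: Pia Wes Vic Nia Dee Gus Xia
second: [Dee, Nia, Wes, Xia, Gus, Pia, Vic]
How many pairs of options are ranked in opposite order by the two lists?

Assign each item its position (1..7) in the first ordering, then rewrite the second ordering as that position sequence:
positions: Pia→1, Wes→2, Vic→3, Nia→4, Dee→5, Gus→6, Xia→7
second ordering as positions: [5, 4, 2, 7, 6, 1, 3]
Discordant pairs = inversions in this position sequence.
5: 4, 2, 1, 3 → 4
4: 2, 1, 3 → 3
2: 1 → 1
7: 6, 1, 3 → 3
6: 1, 3 → 2
1: 0
3: 0
Total: 4 + 3 + 1 + 3 + 2 + 0 + 0 = 13

13 pairs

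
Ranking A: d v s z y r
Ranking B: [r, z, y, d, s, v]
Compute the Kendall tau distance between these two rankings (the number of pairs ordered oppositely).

12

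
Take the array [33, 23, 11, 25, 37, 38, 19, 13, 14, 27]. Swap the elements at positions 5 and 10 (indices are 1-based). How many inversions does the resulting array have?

Inversions: 23

Positions 5 and 10 hold 37 and 27; after swapping, the array is [33, 23, 11, 25, 27, 38, 19, 13, 14, 37].
For each element, count later entries that are smaller:
33 → 23, 11, 25, 27, 19, 13, 14 → 7
23 → 11, 19, 13, 14 → 4
11 → none → 0
25 → 19, 13, 14 → 3
27 → 19, 13, 14 → 3
38 → 19, 13, 14, 37 → 4
19 → 13, 14 → 2
13 → none → 0
14 → none → 0
37 → none → 0
Sum: 7 + 4 + 0 + 3 + 3 + 4 + 2 + 0 + 0 + 0 = 23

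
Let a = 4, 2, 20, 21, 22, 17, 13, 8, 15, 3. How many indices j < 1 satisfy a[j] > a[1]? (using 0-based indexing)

The element at index 1 is 2.
Elements before it: 4
Those larger than 2: 4

1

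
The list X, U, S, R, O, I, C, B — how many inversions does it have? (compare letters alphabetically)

There are 28 inversions.

Element-by-element contributions:
X: 7
U: 6
S: 5
R: 4
O: 3
I: 2
C: 1
B: 0
Sum: 7 + 6 + 5 + 4 + 3 + 2 + 1 + 0 = 28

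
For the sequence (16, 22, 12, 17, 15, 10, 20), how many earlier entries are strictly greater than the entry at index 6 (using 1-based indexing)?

5

The element at index 6 is 10.
Elements before it: 16, 22, 12, 17, 15
Those larger than 10: 16, 22, 12, 17, 15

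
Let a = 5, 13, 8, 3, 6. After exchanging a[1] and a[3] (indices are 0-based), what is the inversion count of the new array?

There are 3 inversions.

Positions 1 and 3 hold 13 and 3; after swapping, the array is [5, 3, 8, 13, 6].
Sweep left to right; for each value list the smaller values that follow it:
5 → 3 → 1
3 → none → 0
8 → 6 → 1
13 → 6 → 1
6 → none → 0
Sum: 1 + 0 + 1 + 1 + 0 = 3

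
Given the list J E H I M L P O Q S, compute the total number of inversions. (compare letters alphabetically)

5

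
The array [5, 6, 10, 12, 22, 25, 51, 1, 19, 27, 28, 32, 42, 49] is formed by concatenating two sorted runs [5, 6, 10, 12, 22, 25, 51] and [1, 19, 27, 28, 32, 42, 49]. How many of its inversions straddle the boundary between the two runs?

15 split inversions

Take each right-half value and tally the left-half values above it:
r = 1: 5, 6, 10, 12, 22, 25, 51 → 7
r = 19: 22, 25, 51 → 3
r = 27: 51 → 1
r = 28: 51 → 1
r = 32: 51 → 1
r = 42: 51 → 1
r = 49: 51 → 1
Cross-inversions: 7 + 3 + 1 + 1 + 1 + 1 + 1 = 15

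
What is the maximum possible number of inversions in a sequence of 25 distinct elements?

300

A reversed (strictly descending) arrangement makes every pair an inversion, giving C(25, 2) inversions.
C(25, 2) = 25·24/2 = 300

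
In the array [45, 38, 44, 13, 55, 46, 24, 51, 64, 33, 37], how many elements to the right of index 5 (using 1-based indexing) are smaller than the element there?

5 such elements

The element at index 5 is 55.
Elements after it: 46, 24, 51, 64, 33, 37
Those smaller than 55: 46, 24, 51, 33, 37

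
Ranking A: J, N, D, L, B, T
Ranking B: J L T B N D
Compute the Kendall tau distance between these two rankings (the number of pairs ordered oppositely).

7 discordant pairs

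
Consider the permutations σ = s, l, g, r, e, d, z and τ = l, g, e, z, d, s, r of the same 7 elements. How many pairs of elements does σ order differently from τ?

Assign each item its position (1..7) in the first ordering, then rewrite the second ordering as that position sequence:
positions: s→1, l→2, g→3, r→4, e→5, d→6, z→7
second ordering as positions: [2, 3, 5, 7, 6, 1, 4]
Discordant pairs = inversions in this position sequence.
2: 1 → 1
3: 1 → 1
5: 1, 4 → 2
7: 6, 1, 4 → 3
6: 1, 4 → 2
1: 0
4: 0
Total: 1 + 1 + 2 + 3 + 2 + 0 + 0 = 9

9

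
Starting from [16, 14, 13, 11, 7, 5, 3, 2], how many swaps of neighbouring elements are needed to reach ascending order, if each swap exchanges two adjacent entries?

28

Minimum adjacent swaps = number of inversions (each swap of adjacent out-of-order elements removes one inversion and no swap can remove more).
Count inversions — for each element, later elements that are smaller:
16: 14, 13, 11, 7, 5, 3, 2 → 7
14: 13, 11, 7, 5, 3, 2 → 6
13: 11, 7, 5, 3, 2 → 5
11: 7, 5, 3, 2 → 4
7: 5, 3, 2 → 3
5: 3, 2 → 2
3: 2 → 1
2: none → 0
Total inversions: 7 + 6 + 5 + 4 + 3 + 2 + 1 + 0 = 28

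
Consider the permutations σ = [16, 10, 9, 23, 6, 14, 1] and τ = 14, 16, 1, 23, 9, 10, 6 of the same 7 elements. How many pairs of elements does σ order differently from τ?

Assign each item its position (1..7) in the first ordering, then rewrite the second ordering as that position sequence:
positions: 16→1, 10→2, 9→3, 23→4, 6→5, 14→6, 1→7
second ordering as positions: [6, 1, 7, 4, 3, 2, 5]
Discordant pairs = inversions in this position sequence.
6: 1, 4, 3, 2, 5 → 5
1: 0
7: 4, 3, 2, 5 → 4
4: 3, 2 → 2
3: 2 → 1
2: 0
5: 0
Total: 5 + 0 + 4 + 2 + 1 + 0 + 0 = 12

12 discordant pairs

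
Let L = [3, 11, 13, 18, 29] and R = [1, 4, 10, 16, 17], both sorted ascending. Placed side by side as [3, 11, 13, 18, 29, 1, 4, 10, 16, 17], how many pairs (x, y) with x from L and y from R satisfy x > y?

Take each right-half value and tally the left-half values above it:
r = 1: 3, 11, 13, 18, 29 → 5
r = 4: 11, 13, 18, 29 → 4
r = 10: 11, 13, 18, 29 → 4
r = 16: 18, 29 → 2
r = 17: 18, 29 → 2
Cross-inversions: 5 + 4 + 4 + 2 + 2 = 17

17 cross-inversions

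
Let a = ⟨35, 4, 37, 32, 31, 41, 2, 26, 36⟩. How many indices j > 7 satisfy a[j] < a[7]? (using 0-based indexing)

0

The element at index 7 is 26.
Elements after it: 36
None of them are smaller than 26.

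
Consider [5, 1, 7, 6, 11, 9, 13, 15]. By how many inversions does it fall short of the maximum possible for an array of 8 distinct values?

25

Maximum inversions for 8 distinct elements is C(8, 2) = 8·7/2 = 28.
Current inversions — for each element, count later smaller elements:
5: 1
1: 0
7: 1
6: 0
11: 1
9: 0
13: 0
15: 0
Current total: 1 + 0 + 1 + 0 + 1 + 0 + 0 + 0 = 3
Shortfall: 28 − 3 = 25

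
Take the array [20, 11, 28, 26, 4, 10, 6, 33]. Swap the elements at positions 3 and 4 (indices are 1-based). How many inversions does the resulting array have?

Positions 3 and 4 hold 28 and 26; after swapping, the array is [20, 11, 26, 28, 4, 10, 6, 33].
Count, for each position, how many later elements it exceeds:
20: 4
11: 3
26: 3
28: 3
4: 0
10: 1
6: 0
33: 0
Sum: 4 + 3 + 3 + 3 + 0 + 1 + 0 + 0 = 14

There are 14 inversions.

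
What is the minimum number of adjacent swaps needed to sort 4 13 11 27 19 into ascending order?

2 adjacent swaps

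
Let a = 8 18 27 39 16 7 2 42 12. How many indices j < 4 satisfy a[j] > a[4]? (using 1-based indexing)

The element at index 4 is 39.
Elements before it: 8, 18, 27
None of them are larger than 39.

0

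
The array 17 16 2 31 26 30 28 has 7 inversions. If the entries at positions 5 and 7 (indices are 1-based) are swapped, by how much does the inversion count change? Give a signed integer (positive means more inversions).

Positions 5 and 7 hold 26 and 28; after swapping, the array is [17, 16, 2, 31, 28, 30, 26].
Count, for each position, how many later elements it exceeds:
17 → 16, 2 → 2
16 → 2 → 1
2 → none → 0
31 → 28, 30, 26 → 3
28 → 26 → 1
30 → 26 → 1
26 → none → 0
Sum: 2 + 1 + 0 + 3 + 1 + 1 + 0 = 8
Change: 8 − 7 = +1

+1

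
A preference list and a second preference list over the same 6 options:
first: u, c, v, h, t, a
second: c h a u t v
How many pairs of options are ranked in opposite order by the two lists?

Assign each item its position (1..6) in the first ordering, then rewrite the second ordering as that position sequence:
positions: u→1, c→2, v→3, h→4, t→5, a→6
second ordering as positions: [2, 4, 6, 1, 5, 3]
Discordant pairs = inversions in this position sequence.
2: 1 → 1
4: 1, 3 → 2
6: 1, 5, 3 → 3
1: 0
5: 3 → 1
3: 0
Total: 1 + 2 + 3 + 0 + 1 + 0 = 7

7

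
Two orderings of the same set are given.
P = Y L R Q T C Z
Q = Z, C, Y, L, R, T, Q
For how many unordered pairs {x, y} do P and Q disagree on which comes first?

Assign each item its position (1..7) in the first ordering, then rewrite the second ordering as that position sequence:
positions: Y→1, L→2, R→3, Q→4, T→5, C→6, Z→7
second ordering as positions: [7, 6, 1, 2, 3, 5, 4]
Discordant pairs = inversions in this position sequence.
7: 6, 1, 2, 3, 5, 4 → 6
6: 1, 2, 3, 5, 4 → 5
1: 0
2: 0
3: 0
5: 4 → 1
4: 0
Total: 6 + 5 + 0 + 0 + 0 + 1 + 0 = 12

12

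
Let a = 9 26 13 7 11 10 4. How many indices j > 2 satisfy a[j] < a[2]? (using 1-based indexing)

The element at index 2 is 26.
Elements after it: 13, 7, 11, 10, 4
Those smaller than 26: 13, 7, 11, 10, 4

5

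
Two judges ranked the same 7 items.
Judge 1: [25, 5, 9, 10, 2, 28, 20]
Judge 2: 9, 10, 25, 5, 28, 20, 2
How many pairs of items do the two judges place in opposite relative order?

Discordant pairs: 6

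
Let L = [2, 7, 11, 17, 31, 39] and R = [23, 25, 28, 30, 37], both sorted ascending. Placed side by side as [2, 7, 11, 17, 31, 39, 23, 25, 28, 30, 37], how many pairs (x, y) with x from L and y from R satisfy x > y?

9 cross-inversions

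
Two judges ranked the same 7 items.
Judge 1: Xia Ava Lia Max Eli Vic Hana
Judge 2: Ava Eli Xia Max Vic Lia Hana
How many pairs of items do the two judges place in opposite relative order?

Discordant pairs: 6

Assign each item its position (1..7) in the first ordering, then rewrite the second ordering as that position sequence:
positions: Xia→1, Ava→2, Lia→3, Max→4, Eli→5, Vic→6, Hana→7
second ordering as positions: [2, 5, 1, 4, 6, 3, 7]
Discordant pairs = inversions in this position sequence.
2: 1 → 1
5: 1, 4, 3 → 3
1: 0
4: 3 → 1
6: 3 → 1
3: 0
7: 0
Total: 1 + 3 + 0 + 1 + 1 + 0 + 0 = 6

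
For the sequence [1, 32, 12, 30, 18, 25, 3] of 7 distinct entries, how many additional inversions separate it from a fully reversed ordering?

Maximum inversions for 7 distinct elements is C(7, 2) = 7·6/2 = 21.
Current inversions — for each element, count later smaller elements:
1: 0
32: 5
12: 1
30: 3
18: 1
25: 1
3: 0
Current total: 0 + 5 + 1 + 3 + 1 + 1 + 0 = 11
Shortfall: 21 − 11 = 10

10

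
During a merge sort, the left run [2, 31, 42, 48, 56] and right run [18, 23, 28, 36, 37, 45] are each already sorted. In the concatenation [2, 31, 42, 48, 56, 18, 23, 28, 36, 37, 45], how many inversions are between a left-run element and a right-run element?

20 cross-inversions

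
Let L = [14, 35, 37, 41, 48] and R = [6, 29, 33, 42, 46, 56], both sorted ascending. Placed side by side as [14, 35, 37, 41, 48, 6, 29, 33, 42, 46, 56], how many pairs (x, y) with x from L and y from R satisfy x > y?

Take each right-half value and tally the left-half values above it:
r = 6: 14, 35, 37, 41, 48 → 5
r = 29: 35, 37, 41, 48 → 4
r = 33: 35, 37, 41, 48 → 4
r = 42: 48 → 1
r = 46: 48 → 1
r = 56: none → 0
Cross-inversions: 5 + 4 + 4 + 1 + 1 + 0 = 15

15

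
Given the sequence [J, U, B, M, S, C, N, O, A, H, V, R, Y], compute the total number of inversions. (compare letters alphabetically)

There are 29 inversions.

Element-by-element contributions:
J: 4
U: 9
B: 1
M: 3
S: 6
C: 1
N: 2
O: 2
A: 0
H: 0
V: 1
R: 0
Y: 0
Sum: 4 + 9 + 1 + 3 + 6 + 1 + 2 + 2 + 0 + 0 + 1 + 0 + 0 = 29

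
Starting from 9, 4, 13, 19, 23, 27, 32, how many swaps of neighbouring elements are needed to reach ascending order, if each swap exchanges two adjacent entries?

Each adjacent swap fixes exactly one inversion, so the minimum swap count equals the number of inversions.
Count inversions — for each element, later elements that are smaller:
9: 4 → 1
4: none → 0
13: none → 0
19: none → 0
23: none → 0
27: none → 0
32: none → 0
Total inversions: 1 + 0 + 0 + 0 + 0 + 0 + 0 = 1

1 swap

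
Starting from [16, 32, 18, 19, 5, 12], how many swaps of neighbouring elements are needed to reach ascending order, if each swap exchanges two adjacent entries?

10

Each adjacent swap fixes exactly one inversion, so the minimum swap count equals the number of inversions.
Count inversions — for each element, later elements that are smaller:
16: 5, 12 → 2
32: 18, 19, 5, 12 → 4
18: 5, 12 → 2
19: 5, 12 → 2
5: none → 0
12: none → 0
Total inversions: 2 + 4 + 2 + 2 + 0 + 0 = 10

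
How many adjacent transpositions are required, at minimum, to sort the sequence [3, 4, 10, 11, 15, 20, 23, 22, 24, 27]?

Each adjacent swap fixes exactly one inversion, so the minimum swap count equals the number of inversions.
Count inversions — for each element, later elements that are smaller:
3: none → 0
4: none → 0
10: none → 0
11: none → 0
15: none → 0
20: none → 0
23: 22 → 1
22: none → 0
24: none → 0
27: none → 0
Total inversions: 0 + 0 + 0 + 0 + 0 + 0 + 1 + 0 + 0 + 0 = 1

There is 1 adjacent swap.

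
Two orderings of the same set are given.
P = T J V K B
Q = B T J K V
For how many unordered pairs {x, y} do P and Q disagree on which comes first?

Assign each item its position (1..5) in the first ordering, then rewrite the second ordering as that position sequence:
positions: T→1, J→2, V→3, K→4, B→5
second ordering as positions: [5, 1, 2, 4, 3]
Discordant pairs = inversions in this position sequence.
5: 1, 2, 4, 3 → 4
1: 0
2: 0
4: 3 → 1
3: 0
Total: 4 + 0 + 0 + 1 + 0 = 5

5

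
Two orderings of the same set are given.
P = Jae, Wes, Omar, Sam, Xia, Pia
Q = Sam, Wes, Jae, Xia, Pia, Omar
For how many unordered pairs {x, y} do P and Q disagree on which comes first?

Assign each item its position (1..6) in the first ordering, then rewrite the second ordering as that position sequence:
positions: Jae→1, Wes→2, Omar→3, Sam→4, Xia→5, Pia→6
second ordering as positions: [4, 2, 1, 5, 6, 3]
Discordant pairs = inversions in this position sequence.
4: 2, 1, 3 → 3
2: 1 → 1
1: 0
5: 3 → 1
6: 3 → 1
3: 0
Total: 3 + 1 + 0 + 1 + 1 + 0 = 6

6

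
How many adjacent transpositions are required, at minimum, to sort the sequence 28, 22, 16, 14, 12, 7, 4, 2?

28

Each adjacent swap fixes exactly one inversion, so the minimum swap count equals the number of inversions.
Count inversions — for each element, later elements that are smaller:
28: 22, 16, 14, 12, 7, 4, 2 → 7
22: 16, 14, 12, 7, 4, 2 → 6
16: 14, 12, 7, 4, 2 → 5
14: 12, 7, 4, 2 → 4
12: 7, 4, 2 → 3
7: 4, 2 → 2
4: 2 → 1
2: none → 0
Total inversions: 7 + 6 + 5 + 4 + 3 + 2 + 1 + 0 = 28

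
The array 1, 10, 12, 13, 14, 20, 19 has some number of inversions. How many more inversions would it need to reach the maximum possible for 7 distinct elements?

20 inversions short

Maximum inversions for 7 distinct elements is C(7, 2) = 7·6/2 = 21.
Current inversions — for each element, count later smaller elements:
1: 0
10: 0
12: 0
13: 0
14: 0
20: 1
19: 0
Current total: 0 + 0 + 0 + 0 + 0 + 1 + 0 = 1
Shortfall: 21 − 1 = 20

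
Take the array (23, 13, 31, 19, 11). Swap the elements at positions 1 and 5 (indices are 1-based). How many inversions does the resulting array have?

2

Positions 1 and 5 hold 23 and 11; after swapping, the array is [11, 13, 31, 19, 23].
Element-by-element contributions:
11: 0
13: 0
31: 2
19: 0
23: 0
Sum: 0 + 0 + 2 + 0 + 0 = 2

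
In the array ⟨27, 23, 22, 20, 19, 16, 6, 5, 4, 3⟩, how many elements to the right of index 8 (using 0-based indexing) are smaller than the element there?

1 such element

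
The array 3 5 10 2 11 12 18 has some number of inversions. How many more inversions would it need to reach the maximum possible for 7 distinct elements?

Maximum inversions for 7 distinct elements is C(7, 2) = 7·6/2 = 21.
Current inversions — for each element, count later smaller elements:
3: 1
5: 1
10: 1
2: 0
11: 0
12: 0
18: 0
Current total: 1 + 1 + 1 + 0 + 0 + 0 + 0 = 3
Shortfall: 21 − 3 = 18

18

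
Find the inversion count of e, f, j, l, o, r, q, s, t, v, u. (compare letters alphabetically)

Inversions: 2

Count, for each position, how many later elements it exceeds:
e → none → 0
f → none → 0
j → none → 0
l → none → 0
o → none → 0
r → q → 1
q → none → 0
s → none → 0
t → none → 0
v → u → 1
u → none → 0
Sum: 0 + 0 + 0 + 0 + 0 + 1 + 0 + 0 + 0 + 1 + 0 = 2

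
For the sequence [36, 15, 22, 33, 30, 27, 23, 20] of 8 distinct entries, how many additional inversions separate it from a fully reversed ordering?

Maximum inversions for 8 distinct elements is C(8, 2) = 8·7/2 = 28.
Current inversions — for each element, count later smaller elements:
36: 7
15: 0
22: 1
33: 4
30: 3
27: 2
23: 1
20: 0
Current total: 7 + 0 + 1 + 4 + 3 + 2 + 1 + 0 = 18
Shortfall: 28 − 18 = 10

10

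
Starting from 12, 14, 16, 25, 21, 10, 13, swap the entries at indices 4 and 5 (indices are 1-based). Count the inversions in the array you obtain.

9

Positions 4 and 5 hold 25 and 21; after swapping, the array is [12, 14, 16, 21, 25, 10, 13].
For each element, count later entries that are smaller:
12 → 10 → 1
14 → 10, 13 → 2
16 → 10, 13 → 2
21 → 10, 13 → 2
25 → 10, 13 → 2
10 → none → 0
13 → none → 0
Sum: 1 + 2 + 2 + 2 + 2 + 0 + 0 = 9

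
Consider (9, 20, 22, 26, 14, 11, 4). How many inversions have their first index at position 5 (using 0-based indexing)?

The element at index 5 is 11.
Elements after it: 4
Those smaller than 11: 4

1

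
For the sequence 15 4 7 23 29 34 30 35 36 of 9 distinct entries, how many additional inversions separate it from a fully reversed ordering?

Maximum inversions for 9 distinct elements is C(9, 2) = 9·8/2 = 36.
Current inversions — for each element, count later smaller elements:
15: 2
4: 0
7: 0
23: 0
29: 0
34: 1
30: 0
35: 0
36: 0
Current total: 2 + 0 + 0 + 0 + 0 + 1 + 0 + 0 + 0 = 3
Shortfall: 36 − 3 = 33

33 inversions short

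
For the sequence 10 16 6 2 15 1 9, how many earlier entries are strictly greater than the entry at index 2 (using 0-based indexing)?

The element at index 2 is 6.
Elements before it: 10, 16
Those larger than 6: 10, 16

2 such elements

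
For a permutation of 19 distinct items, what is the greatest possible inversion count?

There are 171 inversions.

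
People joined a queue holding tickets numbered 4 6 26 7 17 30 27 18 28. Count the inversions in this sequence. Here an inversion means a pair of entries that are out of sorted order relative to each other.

For each element, count later entries that are smaller:
4 → none → 0
6 → none → 0
26 → 7, 17, 18 → 3
7 → none → 0
17 → none → 0
30 → 27, 18, 28 → 3
27 → 18 → 1
18 → none → 0
28 → none → 0
Sum: 0 + 0 + 3 + 0 + 0 + 3 + 1 + 0 + 0 = 7

7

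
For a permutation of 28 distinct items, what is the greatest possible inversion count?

Inversions: 378

The maximum occurs when the array is in strictly decreasing order: every one of the C(28, 2) pairs is inverted.
C(28, 2) = 28·27/2 = 378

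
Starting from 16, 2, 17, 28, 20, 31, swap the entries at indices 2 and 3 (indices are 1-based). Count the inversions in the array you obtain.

Positions 2 and 3 hold 2 and 17; after swapping, the array is [16, 17, 2, 28, 20, 31].
Element-by-element contributions:
16 → 2 → 1
17 → 2 → 1
2 → none → 0
28 → 20 → 1
20 → none → 0
31 → none → 0
Sum: 1 + 1 + 0 + 1 + 0 + 0 = 3

There are 3 inversions.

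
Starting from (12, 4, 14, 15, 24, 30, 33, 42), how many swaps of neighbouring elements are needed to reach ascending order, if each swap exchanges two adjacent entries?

1 swap

Minimum adjacent swaps = number of inversions (each swap of adjacent out-of-order elements removes one inversion and no swap can remove more).
Count inversions — for each element, later elements that are smaller:
12: 4 → 1
4: none → 0
14: none → 0
15: none → 0
24: none → 0
30: none → 0
33: none → 0
42: none → 0
Total inversions: 1 + 0 + 0 + 0 + 0 + 0 + 0 + 0 = 1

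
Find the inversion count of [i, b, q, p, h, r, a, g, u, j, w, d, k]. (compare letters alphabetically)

Sweep left to right; for each value list the smaller values that follow it:
i: 5
b: 1
q: 7
p: 6
h: 3
r: 5
a: 0
g: 1
u: 3
j: 1
w: 2
d: 0
k: 0
Sum: 5 + 1 + 7 + 6 + 3 + 5 + 0 + 1 + 3 + 1 + 2 + 0 + 0 = 34

34 out-of-order pairs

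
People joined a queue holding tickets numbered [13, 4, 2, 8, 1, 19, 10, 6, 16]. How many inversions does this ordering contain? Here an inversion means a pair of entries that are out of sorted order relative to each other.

15

Count, for each position, how many later elements it exceeds:
13 → 4, 2, 8, 1, 10, 6 → 6
4 → 2, 1 → 2
2 → 1 → 1
8 → 1, 6 → 2
1 → none → 0
19 → 10, 6, 16 → 3
10 → 6 → 1
6 → none → 0
16 → none → 0
Sum: 6 + 2 + 1 + 2 + 0 + 3 + 1 + 0 + 0 = 15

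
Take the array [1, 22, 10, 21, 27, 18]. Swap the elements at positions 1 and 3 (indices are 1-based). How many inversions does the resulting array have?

Positions 1 and 3 hold 1 and 10; after swapping, the array is [10, 22, 1, 21, 27, 18].
Sweep left to right; for each value list the smaller values that follow it:
10 → 1 → 1
22 → 1, 21, 18 → 3
1 → none → 0
21 → 18 → 1
27 → 18 → 1
18 → none → 0
Sum: 1 + 3 + 0 + 1 + 1 + 0 = 6

6 inversions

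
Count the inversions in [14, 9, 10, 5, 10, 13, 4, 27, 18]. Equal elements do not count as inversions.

Element-by-element contributions:
14: 6
9: 2
10: 2
5: 1
10: 1
13: 1
4: 0
27: 1
18: 0
Sum: 6 + 2 + 2 + 1 + 1 + 1 + 0 + 1 + 0 = 14

Inversions: 14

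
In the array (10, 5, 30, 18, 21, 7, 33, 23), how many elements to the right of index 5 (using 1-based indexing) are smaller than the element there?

1

The element at index 5 is 21.
Elements after it: 7, 33, 23
Those smaller than 21: 7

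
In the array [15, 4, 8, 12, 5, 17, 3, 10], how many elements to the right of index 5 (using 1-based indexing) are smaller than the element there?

1

The element at index 5 is 5.
Elements after it: 17, 3, 10
Those smaller than 5: 3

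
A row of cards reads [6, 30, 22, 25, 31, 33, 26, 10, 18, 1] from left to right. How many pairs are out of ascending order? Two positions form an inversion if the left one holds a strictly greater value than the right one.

For each element, count later entries that are smaller:
6: 1
30: 6
22: 3
25: 3
31: 4
33: 4
26: 3
10: 1
18: 1
1: 0
Sum: 1 + 6 + 3 + 3 + 4 + 4 + 3 + 1 + 1 + 0 = 26

Inversions: 26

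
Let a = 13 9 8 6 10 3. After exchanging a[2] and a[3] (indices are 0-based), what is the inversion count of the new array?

11 inversions

Positions 2 and 3 hold 8 and 6; after swapping, the array is [13, 9, 6, 8, 10, 3].
Sweep left to right; for each value list the smaller values that follow it:
13: 5
9: 3
6: 1
8: 1
10: 1
3: 0
Sum: 5 + 3 + 1 + 1 + 1 + 0 = 11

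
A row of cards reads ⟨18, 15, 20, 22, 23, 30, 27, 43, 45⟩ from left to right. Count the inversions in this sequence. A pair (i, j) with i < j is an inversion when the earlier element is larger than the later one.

2 inversions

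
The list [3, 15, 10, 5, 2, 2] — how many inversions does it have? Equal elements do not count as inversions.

Inversions: 11

Count, for each position, how many later elements it exceeds:
3 → 2, 2 → 2
15 → 10, 5, 2, 2 → 4
10 → 5, 2, 2 → 3
5 → 2, 2 → 2
2 → none → 0
2 → none → 0
Sum: 2 + 4 + 3 + 2 + 0 + 0 = 11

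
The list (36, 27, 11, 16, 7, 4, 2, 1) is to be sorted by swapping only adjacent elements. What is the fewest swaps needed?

27 adjacent swaps

Minimum adjacent swaps = number of inversions (each swap of adjacent out-of-order elements removes one inversion and no swap can remove more).
Count inversions — for each element, later elements that are smaller:
36: 27, 11, 16, 7, 4, 2, 1 → 7
27: 11, 16, 7, 4, 2, 1 → 6
11: 7, 4, 2, 1 → 4
16: 7, 4, 2, 1 → 4
7: 4, 2, 1 → 3
4: 2, 1 → 2
2: 1 → 1
1: none → 0
Total inversions: 7 + 6 + 4 + 4 + 3 + 2 + 1 + 0 = 27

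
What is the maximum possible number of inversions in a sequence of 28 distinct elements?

The maximum occurs when the array is in strictly decreasing order: every one of the C(28, 2) pairs is inverted.
C(28, 2) = 28·27/2 = 378

Inversions: 378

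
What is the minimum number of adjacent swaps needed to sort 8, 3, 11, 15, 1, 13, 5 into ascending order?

Adjacent swaps: 10

Each adjacent swap fixes exactly one inversion, so the minimum swap count equals the number of inversions.
Count inversions — for each element, later elements that are smaller:
8: 3, 1, 5 → 3
3: 1 → 1
11: 1, 5 → 2
15: 1, 13, 5 → 3
1: none → 0
13: 5 → 1
5: none → 0
Total inversions: 3 + 1 + 2 + 3 + 0 + 1 + 0 = 10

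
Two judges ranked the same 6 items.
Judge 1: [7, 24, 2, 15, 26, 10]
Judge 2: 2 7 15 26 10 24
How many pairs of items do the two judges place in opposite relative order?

5 discordant pairs

Assign each item its position (1..6) in the first ordering, then rewrite the second ordering as that position sequence:
positions: 7→1, 24→2, 2→3, 15→4, 26→5, 10→6
second ordering as positions: [3, 1, 4, 5, 6, 2]
Discordant pairs = inversions in this position sequence.
3: 1, 2 → 2
1: 0
4: 2 → 1
5: 2 → 1
6: 2 → 1
2: 0
Total: 2 + 0 + 1 + 1 + 1 + 0 = 5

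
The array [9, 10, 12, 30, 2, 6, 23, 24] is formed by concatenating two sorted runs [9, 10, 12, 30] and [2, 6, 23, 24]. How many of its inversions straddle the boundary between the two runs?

10 split inversions

For each element r of the right run, count left-run elements greater than r:
r = 2: 9, 10, 12, 30 → 4
r = 6: 9, 10, 12, 30 → 4
r = 23: 30 → 1
r = 24: 30 → 1
Cross-inversions: 4 + 4 + 1 + 1 = 10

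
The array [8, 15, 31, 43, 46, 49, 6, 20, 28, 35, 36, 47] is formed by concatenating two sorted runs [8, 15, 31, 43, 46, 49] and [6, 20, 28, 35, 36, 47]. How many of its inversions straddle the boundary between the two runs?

For each element r of the right run, count left-run elements greater than r:
r = 6: 8, 15, 31, 43, 46, 49 → 6
r = 20: 31, 43, 46, 49 → 4
r = 28: 31, 43, 46, 49 → 4
r = 35: 43, 46, 49 → 3
r = 36: 43, 46, 49 → 3
r = 47: 49 → 1
Cross-inversions: 6 + 4 + 4 + 3 + 3 + 1 = 21

Cross-inversions: 21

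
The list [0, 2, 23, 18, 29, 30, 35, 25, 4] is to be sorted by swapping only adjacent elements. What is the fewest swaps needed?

10

The minimum number of adjacent swaps to sort an array equals its inversion count, since every such swap removes exactly one inversion.
Count inversions — for each element, later elements that are smaller:
0: none → 0
2: none → 0
23: 18, 4 → 2
18: 4 → 1
29: 25, 4 → 2
30: 25, 4 → 2
35: 25, 4 → 2
25: 4 → 1
4: none → 0
Total inversions: 0 + 0 + 2 + 1 + 2 + 2 + 2 + 1 + 0 = 10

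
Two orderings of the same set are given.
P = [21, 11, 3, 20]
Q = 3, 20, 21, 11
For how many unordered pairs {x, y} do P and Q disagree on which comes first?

Assign each item its position (1..4) in the first ordering, then rewrite the second ordering as that position sequence:
positions: 21→1, 11→2, 3→3, 20→4
second ordering as positions: [3, 4, 1, 2]
Discordant pairs = inversions in this position sequence.
3: 1, 2 → 2
4: 1, 2 → 2
1: 0
2: 0
Total: 2 + 2 + 0 + 0 = 4

4 disagreeing pairs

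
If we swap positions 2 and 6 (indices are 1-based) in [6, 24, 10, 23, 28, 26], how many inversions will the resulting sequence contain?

Positions 2 and 6 hold 24 and 26; after swapping, the array is [6, 26, 10, 23, 28, 24].
Count, for each position, how many later elements it exceeds:
6 → none → 0
26 → 10, 23, 24 → 3
10 → none → 0
23 → none → 0
28 → 24 → 1
24 → none → 0
Sum: 0 + 3 + 0 + 0 + 1 + 0 = 4

4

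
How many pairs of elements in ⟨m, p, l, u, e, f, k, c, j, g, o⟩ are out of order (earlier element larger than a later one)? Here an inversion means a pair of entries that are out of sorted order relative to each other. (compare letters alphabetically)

Out-of-order pairs: 34

Element-by-element contributions:
m: 7
p: 8
l: 6
u: 7
e: 1
f: 1
k: 3
c: 0
j: 1
g: 0
o: 0
Sum: 7 + 8 + 6 + 7 + 1 + 1 + 3 + 0 + 1 + 0 + 0 = 34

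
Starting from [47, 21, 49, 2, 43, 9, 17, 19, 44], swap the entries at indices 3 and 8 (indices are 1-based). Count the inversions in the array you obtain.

17

Positions 3 and 8 hold 49 and 19; after swapping, the array is [47, 21, 19, 2, 43, 9, 17, 49, 44].
Count, for each position, how many later elements it exceeds:
47: 7
21: 4
19: 3
2: 0
43: 2
9: 0
17: 0
49: 1
44: 0
Sum: 7 + 4 + 3 + 0 + 2 + 0 + 0 + 1 + 0 = 17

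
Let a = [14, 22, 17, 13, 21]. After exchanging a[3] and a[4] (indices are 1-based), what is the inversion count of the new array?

Positions 3 and 4 hold 17 and 13; after swapping, the array is [14, 22, 13, 17, 21].
For each element, count later entries that are smaller:
14: 1
22: 3
13: 0
17: 0
21: 0
Sum: 1 + 3 + 0 + 0 + 0 = 4

4 inversions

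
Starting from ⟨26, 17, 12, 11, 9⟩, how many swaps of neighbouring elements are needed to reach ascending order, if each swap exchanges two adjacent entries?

10

Minimum adjacent swaps = number of inversions (each swap of adjacent out-of-order elements removes one inversion and no swap can remove more).
Count inversions — for each element, later elements that are smaller:
26: 17, 12, 11, 9 → 4
17: 12, 11, 9 → 3
12: 11, 9 → 2
11: 9 → 1
9: none → 0
Total inversions: 4 + 3 + 2 + 1 + 0 = 10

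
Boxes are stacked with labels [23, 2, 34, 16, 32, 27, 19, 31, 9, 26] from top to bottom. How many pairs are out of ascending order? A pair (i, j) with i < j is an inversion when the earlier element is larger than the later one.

For each element, count later entries that are smaller:
23 → 2, 16, 19, 9 → 4
2 → none → 0
34 → 16, 32, 27, 19, 31, 9, 26 → 7
16 → 9 → 1
32 → 27, 19, 31, 9, 26 → 5
27 → 19, 9, 26 → 3
19 → 9 → 1
31 → 9, 26 → 2
9 → none → 0
26 → none → 0
Sum: 4 + 0 + 7 + 1 + 5 + 3 + 1 + 2 + 0 + 0 = 23

23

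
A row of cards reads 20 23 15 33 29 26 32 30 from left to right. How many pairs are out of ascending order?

Element-by-element contributions:
20: 1
23: 1
15: 0
33: 4
29: 1
26: 0
32: 1
30: 0
Sum: 1 + 1 + 0 + 4 + 1 + 0 + 1 + 0 = 8

8 out-of-order pairs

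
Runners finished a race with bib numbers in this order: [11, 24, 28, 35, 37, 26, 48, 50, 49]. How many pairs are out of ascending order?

For each element, count later entries that are smaller:
11: 0
24: 0
28: 1
35: 1
37: 1
26: 0
48: 0
50: 1
49: 0
Sum: 0 + 0 + 1 + 1 + 1 + 0 + 0 + 1 + 0 = 4

4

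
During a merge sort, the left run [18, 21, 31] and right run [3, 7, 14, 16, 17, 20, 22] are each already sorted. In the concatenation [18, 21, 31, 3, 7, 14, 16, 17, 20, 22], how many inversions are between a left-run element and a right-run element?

18 cross-inversions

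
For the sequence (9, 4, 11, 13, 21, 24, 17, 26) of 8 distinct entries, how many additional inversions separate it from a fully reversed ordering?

25 inversions short

Maximum inversions for 8 distinct elements is C(8, 2) = 8·7/2 = 28.
Current inversions — for each element, count later smaller elements:
9: 1
4: 0
11: 0
13: 0
21: 1
24: 1
17: 0
26: 0
Current total: 1 + 0 + 0 + 0 + 1 + 1 + 0 + 0 = 3
Shortfall: 28 − 3 = 25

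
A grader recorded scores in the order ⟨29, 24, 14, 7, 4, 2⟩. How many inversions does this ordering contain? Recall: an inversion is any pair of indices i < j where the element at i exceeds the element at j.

Inversions: 15

Count, for each position, how many later elements it exceeds:
29 → 24, 14, 7, 4, 2 → 5
24 → 14, 7, 4, 2 → 4
14 → 7, 4, 2 → 3
7 → 4, 2 → 2
4 → 2 → 1
2 → none → 0
Sum: 5 + 4 + 3 + 2 + 1 + 0 = 15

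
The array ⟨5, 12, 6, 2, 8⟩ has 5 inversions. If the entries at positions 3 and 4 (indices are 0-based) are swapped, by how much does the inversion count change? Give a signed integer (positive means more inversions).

Positions 3 and 4 hold 2 and 8; after swapping, the array is [5, 12, 6, 8, 2].
Element-by-element contributions:
5 → 2 → 1
12 → 6, 8, 2 → 3
6 → 2 → 1
8 → 2 → 1
2 → none → 0
Sum: 1 + 3 + 1 + 1 + 0 = 6
Change: 6 − 5 = +1

+1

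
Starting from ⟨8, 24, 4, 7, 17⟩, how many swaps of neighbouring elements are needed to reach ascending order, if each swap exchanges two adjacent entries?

Each adjacent swap fixes exactly one inversion, so the minimum swap count equals the number of inversions.
Count inversions — for each element, later elements that are smaller:
8: 4, 7 → 2
24: 4, 7, 17 → 3
4: none → 0
7: none → 0
17: none → 0
Total inversions: 2 + 3 + 0 + 0 + 0 = 5

There are 5 adjacent swaps.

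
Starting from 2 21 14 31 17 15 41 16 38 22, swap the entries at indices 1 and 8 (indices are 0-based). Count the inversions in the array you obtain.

Positions 1 and 8 hold 21 and 38; after swapping, the array is [2, 38, 14, 31, 17, 15, 41, 16, 21, 22].
For each element, count later entries that are smaller:
2 → none → 0
38 → 14, 31, 17, 15, 16, 21, 22 → 7
14 → none → 0
31 → 17, 15, 16, 21, 22 → 5
17 → 15, 16 → 2
15 → none → 0
41 → 16, 21, 22 → 3
16 → none → 0
21 → none → 0
22 → none → 0
Sum: 0 + 7 + 0 + 5 + 2 + 0 + 3 + 0 + 0 + 0 = 17

Inversions: 17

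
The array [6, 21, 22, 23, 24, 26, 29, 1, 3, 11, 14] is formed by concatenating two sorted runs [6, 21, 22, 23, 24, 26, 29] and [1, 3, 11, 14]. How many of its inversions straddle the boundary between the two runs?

There are 26 cross-inversions.

Count, for every r in R, how many entries of L exceed r:
r = 1: 6, 21, 22, 23, 24, 26, 29 → 7
r = 3: 6, 21, 22, 23, 24, 26, 29 → 7
r = 11: 21, 22, 23, 24, 26, 29 → 6
r = 14: 21, 22, 23, 24, 26, 29 → 6
Cross-inversions: 7 + 7 + 6 + 6 = 26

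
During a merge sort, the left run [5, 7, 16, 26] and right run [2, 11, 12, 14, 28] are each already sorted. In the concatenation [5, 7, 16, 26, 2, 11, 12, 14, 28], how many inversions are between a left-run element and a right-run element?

Take each right-half value and tally the left-half values above it:
r = 2: 5, 7, 16, 26 → 4
r = 11: 16, 26 → 2
r = 12: 16, 26 → 2
r = 14: 16, 26 → 2
r = 28: none → 0
Cross-inversions: 4 + 2 + 2 + 2 + 0 = 10

10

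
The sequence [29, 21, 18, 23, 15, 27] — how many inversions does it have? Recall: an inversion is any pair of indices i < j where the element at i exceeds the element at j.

9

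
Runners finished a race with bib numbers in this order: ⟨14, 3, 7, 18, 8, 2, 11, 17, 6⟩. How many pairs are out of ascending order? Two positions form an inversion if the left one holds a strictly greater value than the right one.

Count, for each position, how many later elements it exceeds:
14: 6
3: 1
7: 2
18: 5
8: 2
2: 0
11: 1
17: 1
6: 0
Sum: 6 + 1 + 2 + 5 + 2 + 0 + 1 + 1 + 0 = 18

18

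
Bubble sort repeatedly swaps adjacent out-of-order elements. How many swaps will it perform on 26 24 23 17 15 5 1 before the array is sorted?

The minimum number of adjacent swaps to sort an array equals its inversion count, since every such swap removes exactly one inversion.
Count inversions — for each element, later elements that are smaller:
26: 24, 23, 17, 15, 5, 1 → 6
24: 23, 17, 15, 5, 1 → 5
23: 17, 15, 5, 1 → 4
17: 15, 5, 1 → 3
15: 5, 1 → 2
5: 1 → 1
1: none → 0
Total inversions: 6 + 5 + 4 + 3 + 2 + 1 + 0 = 21

21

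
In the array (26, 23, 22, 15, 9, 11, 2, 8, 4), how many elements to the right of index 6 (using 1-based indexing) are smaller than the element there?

The element at index 6 is 11.
Elements after it: 2, 8, 4
Those smaller than 11: 2, 8, 4

3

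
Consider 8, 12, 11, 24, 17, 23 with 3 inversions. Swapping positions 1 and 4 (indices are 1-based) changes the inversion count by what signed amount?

+5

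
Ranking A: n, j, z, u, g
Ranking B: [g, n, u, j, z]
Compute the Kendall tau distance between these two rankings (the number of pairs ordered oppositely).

Assign each item its position (1..5) in the first ordering, then rewrite the second ordering as that position sequence:
positions: n→1, j→2, z→3, u→4, g→5
second ordering as positions: [5, 1, 4, 2, 3]
Discordant pairs = inversions in this position sequence.
5: 1, 4, 2, 3 → 4
1: 0
4: 2, 3 → 2
2: 0
3: 0
Total: 4 + 0 + 2 + 0 + 0 = 6

6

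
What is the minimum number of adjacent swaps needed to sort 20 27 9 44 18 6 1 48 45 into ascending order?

The minimum number of adjacent swaps to sort an array equals its inversion count, since every such swap removes exactly one inversion.
Count inversions — for each element, later elements that are smaller:
20: 9, 18, 6, 1 → 4
27: 9, 18, 6, 1 → 4
9: 6, 1 → 2
44: 18, 6, 1 → 3
18: 6, 1 → 2
6: 1 → 1
1: none → 0
48: 45 → 1
45: none → 0
Total inversions: 4 + 4 + 2 + 3 + 2 + 1 + 0 + 1 + 0 = 17

17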